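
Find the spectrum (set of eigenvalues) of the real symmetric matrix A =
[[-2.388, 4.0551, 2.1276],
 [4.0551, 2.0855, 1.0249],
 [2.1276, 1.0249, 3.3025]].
sigma(A) ≈ {-5, 2, 6}

A is real symmetric, so its spectrum consists of real eigenvalues. Expanding the characteristic polynomial of the displayed matrix gives
  det(λ I - A) = p(λ) = λ^3 + (-3)λ^2 + (-28)λ + (60).
Solving p(λ) = 0 yields eigenvalues ≈ -5, 2, 6. (A is shown rounded to 4 decimals, so these recover the underlying integer eigenvalues to within that precision.)
Verification: the trace of A = 3 equals the sum of eigenvalues 3, and det(A) ≈ -59.9999 matches the eigenvalue product -60.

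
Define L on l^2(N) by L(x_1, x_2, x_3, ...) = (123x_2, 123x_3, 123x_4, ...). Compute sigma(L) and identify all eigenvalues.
sigma(L) = closed disk {z in C : |z| ≤ 123}; sigma_p(L) = open disk {z in C : |z| < 123}

Note L = 123·V where V is the unit left shift (V x)_k = x_{k+1}; so sigma(L) = 123·sigma(V) and ||L|| = 123||V||. ||L x||^2 = 15129sum_{k≥2} |x_k|^2 ≤ 15129||x||^2, with equality on {x : x_1 = 0}, so ||L|| = 123. For any lambda with |lambda| < 123, set r = lambda/123 (|r| < 1); the vector x = (1, r, r^2, ...) is in l^2 and satisfies L x = 123(r, r^2, ...) = lambda x, so lambda is an eigenvalue. On the boundary |lambda| = 123 the geometric series diverges, so no l^2 eigenvector exists, but these lambda lie in the approximate point spectrum. Hence sigma(L) is the closed disk of radius 123 and sigma_p(L) is the open disk.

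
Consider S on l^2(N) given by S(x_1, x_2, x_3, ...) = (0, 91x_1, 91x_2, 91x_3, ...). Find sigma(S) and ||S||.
sigma(S) = closed disk {z in C : |z| ≤ 91}; ||S|| = 91

Note S = 91·U where U is the unit right shift (U x)_k = x_{k-1} (with x_0 := 0); so ||S|| = 91||U|| and sigma(S) = 91·sigma(U). ||S x||^2 = sum_{k≥1} |91x_k|^2 = 8281||x||^2, so ||S|| = 91 and sigma(S) ⊂ {|z| ≤ 91}. For any |lambda| < 91, the equation (S - lambda I) x = 0 forces x_1 = 0, then 91x_k = lambda x_{k+1} ⇒ x = 0, so S has no eigenvalues. But (S - lambda I) is not surjective for |lambda| < 91: solving (S - lambda I) x = e_1 would require x_n proportional to (lambda/91)^(-n), which is not in l^2. So every |lambda| < 91 lies in the residual spectrum. The boundary |lambda| = 91 is in the approximate point spectrum (the spectrum is closed). Hence sigma(S) is the closed disk of radius 91.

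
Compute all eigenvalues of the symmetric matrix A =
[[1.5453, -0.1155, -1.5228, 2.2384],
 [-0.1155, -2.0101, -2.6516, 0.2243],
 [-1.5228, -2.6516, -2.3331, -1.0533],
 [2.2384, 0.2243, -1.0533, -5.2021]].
sigma(A) ≈ {-6, -5, 0, 3}

A is real symmetric, so its spectrum consists of real eigenvalues. Expanding the characteristic polynomial of the displayed matrix gives
  det(λ I - A) = p(λ) = λ^4 + (8)λ^3 + (-3)λ^2 + (-90.002)λ + (-0.0023).
Solving p(λ) = 0 yields eigenvalues ≈ -6, -5, 0, 3. (A is shown rounded to 4 decimals, so these recover the underlying integer eigenvalues to within that precision.)
Verification: the trace of A = -8 equals the sum of eigenvalues -8, and det(A) ≈ -0.0023 matches the eigenvalue product 0.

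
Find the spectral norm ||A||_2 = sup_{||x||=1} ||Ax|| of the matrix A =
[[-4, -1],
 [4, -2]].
||A||_2 = sqrt((37 + sqrt(793))/2) ≈ 5.7079 (= sqrt(largest eigenvalue of A^T A))

||A||_2 = sigma_max(A) = sqrt(lambda_max(A^T A)). Form the symmetric matrix M = A^T A =
[[32, -4],
 [-4, 5]].
Its characteristic polynomial (trace, determinant of M give the coefficients) is
  p(λ) = det(λ I - M) = λ^2 - 37λ + 144.
For λ^2 - 37λ + 144 the discriminant is 793. It is nonnegative but not a perfect square, so the roots are real and irrational: λ = (37 ± sqrt(793))/2 ≈ 32.5801, 4.4199.
So the eigenvalues of A^T A are ≈ 4.4199, 32.5801 (all ≥ 0, as they must be for A^T A). The largest is λ_max = (37 + sqrt(793))/2 ≈ 32.5801, hence ||A||_2 = sqrt(λ_max) = sqrt((37 + sqrt(793))/2) ≈ 5.7079.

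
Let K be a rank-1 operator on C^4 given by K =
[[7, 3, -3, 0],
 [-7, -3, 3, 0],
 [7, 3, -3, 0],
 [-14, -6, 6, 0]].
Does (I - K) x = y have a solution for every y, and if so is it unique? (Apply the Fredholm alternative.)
(I - K) is singular (det(I - K) = 0, i.e. 1 ∈ sigma(K)). (I - K) x = y is solvable iff y ⊥ ker((I - K)^*) = span{(7, 3, -3, 0)}, i.e. iff 7y_1 + 3y_2 - 3y_3 = 0. When solvable, the solutions are x = y + c·(1, -1, 1, -2), c arbitrary (ker(I - K) = span{(1, -1, 1, -2)}, dimension 1).

K has rank 1, so it is an outer product K = u v^T: every row of K is a multiple of one row vector. Reading off the entries, u = (1, -1, 1, -2) and v = (7, 3, -3, 0) (row i of K equals u_i·v^T). A rank-one matrix u v^T satisfies K u = u (v·u) and kills the (3)-dimensional subspace v^⊥, so its characteristic polynomial is lambda^3 (lambda - v·u) with v·u = tr K = 1. Hence the eigenvalues of I - K are 1 (multiplicity 3) and 1 - (1) = 0, so det(I - K) = 0. (Direct check: I - K =
[[-6, -3, 3, 0],
 [7, 4, -3, 0],
 [-7, -3, 4, 0],
 [14, 6, -6, 1]]
has determinant 0.) So 1 is an eigenvalue of K and (I - K) is not invertible. The finite-dimensional Fredholm alternative says: either (I - K) is invertible, or ker(I - K) ≠ {0} and then range(I - K) = ker((I - K)^*)^⊥, with dim ker(I - K) = dim ker((I - K)^*). We are in the second case, so we need both kernels. Kernel of I - K: (I - K) u = u - u (v·u) = u - u = 0, so ker(I - K) = span{u} = span{(1, -1, 1, -2)} (it is exactly 1-dimensional because rank(I - K) = 3). Kernel of the adjoint: K is real, so (I - K)^* = I - K^T = I - v u^T, and (I - v u^T) v = v - v (u·v) = 0; hence ker((I - K)^*) = span{v} = span{(7, 3, -3, 0)}. Therefore (I - K) x = y is solvable iff <y, v> = 0, i.e. iff 7y_1 + 3y_2 - 3y_3 = 0. When this holds, K y = u (v·y) = 0, so (I - K) y = y and x = y is a particular solution; the full solution set is the line x = y + c·u = y + c·(1, -1, 1, -2), c ∈ C.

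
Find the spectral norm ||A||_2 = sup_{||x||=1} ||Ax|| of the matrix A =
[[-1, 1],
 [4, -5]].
||A||_2 = sqrt((43 + sqrt(1845))/2) ≈ 6.5557 (= sqrt(largest eigenvalue of A^T A))

||A||_2 = sigma_max(A) = sqrt(lambda_max(A^T A)). Form the symmetric matrix M = A^T A =
[[17, -21],
 [-21, 26]].
Its characteristic polynomial (trace, determinant of M give the coefficients) is
  p(λ) = det(λ I - M) = λ^2 - 43λ + 1.
For λ^2 - 43λ + 1 the discriminant is 1845. It is nonnegative but not a perfect square, so the roots are real and irrational: λ = (43 ± sqrt(1845))/2 ≈ 42.9767, 0.0233.
So the eigenvalues of A^T A are ≈ 0.0233, 42.9767 (all ≥ 0, as they must be for A^T A). The largest is λ_max = (43 + sqrt(1845))/2 ≈ 42.9767, hence ||A||_2 = sqrt(λ_max) = sqrt((43 + sqrt(1845))/2) ≈ 6.5557.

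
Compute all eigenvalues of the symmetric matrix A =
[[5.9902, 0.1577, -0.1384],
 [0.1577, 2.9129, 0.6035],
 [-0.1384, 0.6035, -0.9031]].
sigma(A) ≈ {-1, 3, 6}

A is real symmetric, so its spectrum consists of real eigenvalues. Expanding the characteristic polynomial of the displayed matrix gives
  det(λ I - A) = p(λ) = λ^3 + (-8)λ^2 + (9)λ + (18).
Solving p(λ) = 0 yields eigenvalues ≈ -1, 3, 6. (A is shown rounded to 4 decimals, so these recover the underlying integer eigenvalues to within that precision.)
Verification: the trace of A = 8 equals the sum of eigenvalues 8, and det(A) ≈ -17.9994 matches the eigenvalue product -18.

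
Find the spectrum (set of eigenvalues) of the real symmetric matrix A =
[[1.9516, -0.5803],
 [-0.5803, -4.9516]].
sigma(A) ≈ {-5, 2}

A is real symmetric, so its spectrum consists of real eigenvalues. Expanding the characteristic polynomial of the displayed matrix gives
  det(λ I - A) = p(λ) = λ^2 + (3)λ + (-10).
Solving p(λ) = 0 yields eigenvalues ≈ -5, 2. (A is shown rounded to 4 decimals, so these recover the underlying integer eigenvalues to within that precision.)
Verification: the trace of A = -3 equals the sum of eigenvalues -3, and det(A) ≈ -10.0003 matches the eigenvalue product -10.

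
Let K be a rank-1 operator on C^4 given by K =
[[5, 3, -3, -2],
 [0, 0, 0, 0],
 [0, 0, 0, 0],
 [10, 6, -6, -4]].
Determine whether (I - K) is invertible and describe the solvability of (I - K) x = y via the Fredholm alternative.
(I - K) is singular (det(I - K) = 0, i.e. 1 ∈ sigma(K)). (I - K) x = y is solvable iff y ⊥ ker((I - K)^*) = span{(5, 3, -3, -2)}, i.e. iff 5y_1 + 3y_2 - 3y_3 - 2y_4 = 0. When solvable, the solutions are x = y + c·(1, 0, 0, 2), c arbitrary (ker(I - K) = span{(1, 0, 0, 2)}, dimension 1).

K has rank 1, so it is an outer product K = u v^T: every row of K is a multiple of one row vector. Reading off the entries, u = (1, 0, 0, 2) and v = (5, 3, -3, -2) (row i of K equals u_i·v^T). A rank-one matrix u v^T satisfies K u = u (v·u) and kills the (3)-dimensional subspace v^⊥, so its characteristic polynomial is lambda^3 (lambda - v·u) with v·u = tr K = 1. Hence the eigenvalues of I - K are 1 (multiplicity 3) and 1 - (1) = 0, so det(I - K) = 0. (Direct check: I - K =
[[-4, -3, 3, 2],
 [0, 1, 0, 0],
 [0, 0, 1, 0],
 [-10, -6, 6, 5]]
has determinant 0.) So 1 is an eigenvalue of K and (I - K) is not invertible. The finite-dimensional Fredholm alternative says: either (I - K) is invertible, or ker(I - K) ≠ {0} and then range(I - K) = ker((I - K)^*)^⊥, with dim ker(I - K) = dim ker((I - K)^*). We are in the second case, so we need both kernels. Kernel of I - K: (I - K) u = u - u (v·u) = u - u = 0, so ker(I - K) = span{u} = span{(1, 0, 0, 2)} (it is exactly 1-dimensional because rank(I - K) = 3). Kernel of the adjoint: K is real, so (I - K)^* = I - K^T = I - v u^T, and (I - v u^T) v = v - v (u·v) = 0; hence ker((I - K)^*) = span{v} = span{(5, 3, -3, -2)}. Therefore (I - K) x = y is solvable iff <y, v> = 0, i.e. iff 5y_1 + 3y_2 - 3y_3 - 2y_4 = 0. When this holds, K y = u (v·y) = 0, so (I - K) y = y and x = y is a particular solution; the full solution set is the line x = y + c·u = y + c·(1, 0, 0, 2), c ∈ C.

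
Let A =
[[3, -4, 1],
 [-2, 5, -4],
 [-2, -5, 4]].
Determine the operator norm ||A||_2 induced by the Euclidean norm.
||A||_2 ≈ 9.9069 (= sqrt(largest eigenvalue of A^T A))

||A||_2 = sigma_max(A) = sqrt(lambda_max(A^T A)). Form the symmetric matrix M = A^T A =
[[17, -12, 3],
 [-12, 66, -44],
 [3, -44, 33]].
Its characteristic polynomial (trace, sum of principal 2x2 minors, determinant of M give the coefficients) is
  p(λ) = det(λ I - M) = λ^3 - 116λ^2 + 1772λ - 1936.
No integer candidate from the rational root theorem (±divisors of 1936) is a root, so the roots are irrational. The cubic discriminant is Δ = 14969716992 > 0, so there are three distinct real roots. p(1) = -279 and p(2) = 1152 have opposite signs, so a root lies in (1, 2); Newton's method refines it to λ ≈ 1.1833. p(16) = 816 and p(17) = -423 have opposite signs, so a root lies in (16, 17); Newton's method refines it to λ ≈ 16.6704. p(98) = -1152 and p(99) = 6875 have opposite signs, so a root lies in (98, 99); Newton's method refines it to λ ≈ 98.1463. Check (Vieta): the three roots sum to 116, matching tr M = 116.
So the eigenvalues of A^T A are ≈ 1.1833, 16.6704, 98.1463 (all ≥ 0, as they must be for A^T A). The largest is λ_max ≈ 98.1463, hence ||A||_2 = sqrt(λ_max) ≈ 9.9069.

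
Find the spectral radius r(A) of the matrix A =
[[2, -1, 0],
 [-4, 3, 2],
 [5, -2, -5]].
r(A) = (4 + sqrt(28))/2 ≈ 4.6458

The eigenvalues of A are the roots of its characteristic polynomial. With M = A (coefficients from the trace, the sum of principal 2x2 minors, and det A):
  p(λ) = det(λ I - M) = λ^3 - 19λ + 12.
By the rational root theorem any rational root is an integer divisor of 12. Testing λ = 4: p(4) = 64 + 0 - 76 + 12 = 0, so λ = 4 is a root. Dividing out (λ - 4) leaves p(λ) = (λ - 4)(λ^2 + 4λ - 3). For λ^2 + 4λ - 3 the discriminant is 28. It is nonnegative but not a perfect square, so the roots are real and irrational: λ = (-4 ± sqrt(28))/2 ≈ 0.6458, -4.6458.
Thus the eigenvalues (to 4 decimals) are 0.6458 (modulus 0.6458); -4.6458 (modulus 4.6458); 4 (modulus 4). The spectral radius is the largest modulus: r(A) = (4 + sqrt(28))/2 ≈ 4.6458. (Cross-check: r(A) ≤ ||A||_2 ≈ 9.1081; equality holds whenever A is normal, though it can also hold for some non-normal A.)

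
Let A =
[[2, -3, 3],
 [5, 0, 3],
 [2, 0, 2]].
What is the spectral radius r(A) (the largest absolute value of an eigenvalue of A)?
r(A) ≈ 3.0909

The eigenvalues of A are the roots of its characteristic polynomial. With M = A (coefficients from the trace, the sum of principal 2x2 minors, and det A):
  p(λ) = det(λ I - M) = λ^3 - 4λ^2 + 13λ - 12.
No integer candidate from the rational root theorem (±divisors of 12) is a root, so the roots are irrational. The cubic discriminant is Δ = -1812 < 0, so there is one real root and a complex-conjugate pair. p(1) = -2 and p(2) = 6 have opposite signs, so a root lies in (1, 2); Newton's method refines it to λ ≈ 1.2561. Dividing out (λ - (1.2561)) leaves approximately λ^2 - 2.7439λ + 9.5534. For λ^2 - 2.7439λ + 9.5534 the discriminant is -30.6846. It is negative, so the remaining roots are the complex-conjugate pair λ ≈ 1.372 ± 2.7697i. Their product equals the constant term, so |λ|^2 ≈ 9.5534 and |λ| ≈ 3.0909.
Thus the eigenvalues (to 4 decimals) are 1.2561 (modulus 1.2561); 1.372 ± 2.7697i (modulus 3.0909). The spectral radius is the largest modulus: r(A) ≈ 3.0909. (Cross-check: r(A) ≤ ||A||_2 ≈ 7.4432; equality holds whenever A is normal, though it can also hold for some non-normal A.)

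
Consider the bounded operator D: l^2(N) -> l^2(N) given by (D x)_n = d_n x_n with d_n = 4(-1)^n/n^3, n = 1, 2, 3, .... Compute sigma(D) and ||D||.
sigma(D) = {4(-1)^n/n^3 : n ≥ 1} ∪ {0}; ||D|| = 4

A bounded diagonal operator on l^2 with diagonal entries d_n has spectrum equal to the closure of {d_n : n ≥ 1}: every d_n is an eigenvalue (with eigenvector e_n), so {d_n} ⊂ sigma(D); the spectrum is closed, so its closure is too; and for lambda not in the closure, (D - lambda I) has bounded inverse (the diagonal entries 1/(d_n - lambda) are bounded). For our sequence d_n = 4(-1)^n/n^3, n = 1, 2, 3, ...:
  - {d_n} = {4(-1)^n/n^3 : n ≥ 1}; the only limit point is 0
  - closure = {4(-1)^n/n^3 : n ≥ 1} ∪ {0}
For the norm: a diagonal operator has ||D|| = sup_n |d_n|. Here |d_n| = 4/n^3 is decreasing, so sup_n |d_n| = |d_1| = 4. So ||D|| = 4.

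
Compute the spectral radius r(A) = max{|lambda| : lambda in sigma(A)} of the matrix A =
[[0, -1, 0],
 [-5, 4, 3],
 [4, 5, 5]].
r(A) ≈ 8.4862

The eigenvalues of A are the roots of its characteristic polynomial. With M = A (coefficients from the trace, the sum of principal 2x2 minors, and det A):
  p(λ) = det(λ I - M) = λ^3 - 9λ^2 + 37.
No integer candidate from the rational root theorem (±divisors of 37) is a root, so the roots are irrational. The cubic discriminant is Δ = 70929 > 0, so there are three distinct real roots. p(-2) = -7 and p(-1) = 27 have opposite signs, so a root lies in (-2, -1); Newton's method refines it to λ ≈ -1.8469. p(2) = 9 and p(3) = -17 have opposite signs, so a root lies in (2, 3); Newton's method refines it to λ ≈ 2.3607. p(8) = -27 and p(9) = 37 have opposite signs, so a root lies in (8, 9); Newton's method refines it to λ ≈ 8.4862. Check (Vieta): the three roots sum to 9, matching tr M = 9.
Thus the eigenvalues (to 4 decimals) are -1.8469 (modulus 1.8469); 2.3607 (modulus 2.3607); 8.4862 (modulus 8.4862). The spectral radius is the largest modulus: r(A) ≈ 8.4862. (Cross-check: r(A) ≤ ||A||_2 ≈ 8.6914; equality holds whenever A is normal, though it can also hold for some non-normal A.)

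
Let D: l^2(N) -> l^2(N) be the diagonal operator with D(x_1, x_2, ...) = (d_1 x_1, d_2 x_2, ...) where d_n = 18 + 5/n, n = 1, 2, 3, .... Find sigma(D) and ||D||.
sigma(D) = {18 + 5/n : n ≥ 1} ∪ {18}; ||D|| = 23

A bounded diagonal operator on l^2 with diagonal entries d_n has spectrum equal to the closure of {d_n : n ≥ 1}: every d_n is an eigenvalue (with eigenvector e_n), so {d_n} ⊂ sigma(D); the spectrum is closed, so its closure is too; and for lambda not in the closure, (D - lambda I) has bounded inverse (the diagonal entries 1/(d_n - lambda) are bounded). For our sequence d_n = 18 + 5/n, n = 1, 2, 3, ...:
  - {d_n} = {18 + 5/n : n ≥ 1}; the only limit point is 18
  - closure = {18 + 5/n : n ≥ 1} ∪ {18}
For the norm: a diagonal operator has ||D|| = sup_n |d_n|. Here d_n = 18 + 5/n is positive and decreasing, so sup_n |d_n| = d_1 = 18 + 5 = 23. So ||D|| = 23.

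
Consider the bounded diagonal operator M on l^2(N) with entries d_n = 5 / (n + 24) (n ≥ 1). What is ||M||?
||M|| = 1/5 (attained at n = 1)

For M diagonal, ||M|| = sup_n |d_n| = sup_n 5/(n + 24). This is positive and strictly decreasing in n, so the supremum is attained at n = 1: d_1 = 5/(1 + 24) = 1/5. Hence ||M|| = 1/5.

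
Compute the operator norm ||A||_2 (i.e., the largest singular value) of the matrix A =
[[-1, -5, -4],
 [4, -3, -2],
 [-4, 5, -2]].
||A||_2 ≈ 8.858 (= sqrt(largest eigenvalue of A^T A))

||A||_2 = sigma_max(A) = sqrt(lambda_max(A^T A)). Form the symmetric matrix M = A^T A =
[[33, -27, 4],
 [-27, 59, 16],
 [4, 16, 24]].
Its characteristic polynomial (trace, sum of principal 2x2 minors, determinant of M give the coefficients) is
  p(λ) = det(λ I - M) = λ^3 - 116λ^2 + 3154λ - 16384.
No integer candidate from the rational root theorem (±divisors of 16384) is a root, so the roots are irrational. The cubic discriminant is Δ = 6711127840 > 0, so there are three distinct real roots. p(6) = -1420 and p(7) = 353 have opposite signs, so a root lies in (6, 7); Newton's method refines it to λ ≈ 6.792. p(30) = 836 and p(31) = -295 have opposite signs, so a root lies in (30, 31); Newton's method refines it to λ ≈ 30.7433. p(78) = -1564 and p(79) = 1865 have opposite signs, so a root lies in (78, 79); Newton's method refines it to λ ≈ 78.4648. Check (Vieta): the three roots sum to 116, matching tr M = 116.
So the eigenvalues of A^T A are ≈ 6.792, 30.7433, 78.4648 (all ≥ 0, as they must be for A^T A). The largest is λ_max ≈ 78.4648, hence ||A||_2 = sqrt(λ_max) ≈ 8.858.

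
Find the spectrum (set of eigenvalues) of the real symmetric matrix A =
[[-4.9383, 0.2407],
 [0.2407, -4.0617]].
sigma(A) ≈ {-5, -4}

A is real symmetric, so its spectrum consists of real eigenvalues. Expanding the characteristic polynomial of the displayed matrix gives
  det(λ I - A) = p(λ) = λ^2 + (9)λ + (20).
Solving p(λ) = 0 yields eigenvalues ≈ -5, -4. (A is shown rounded to 4 decimals, so these recover the underlying integer eigenvalues to within that precision.)
Verification: the trace of A = -9 equals the sum of eigenvalues -9, and det(A) ≈ 20.0000 matches the eigenvalue product 20.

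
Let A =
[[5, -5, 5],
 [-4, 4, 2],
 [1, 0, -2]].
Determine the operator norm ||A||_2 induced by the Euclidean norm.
||A||_2 ≈ 9.5543 (= sqrt(largest eigenvalue of A^T A))

||A||_2 = sigma_max(A) = sqrt(lambda_max(A^T A)). Form the symmetric matrix M = A^T A =
[[42, -41, 15],
 [-41, 41, -17],
 [15, -17, 33]].
Its characteristic polynomial (trace, sum of principal 2x2 minors, determinant of M give the coefficients) is
  p(λ) = det(λ I - M) = λ^3 - 116λ^2 + 2266λ - 900.
No integer candidate from the rational root theorem (±divisors of 900) is a root, so the roots are irrational. The cubic discriminant is Δ = 21169019952 > 0, so there are three distinct real roots. p(0) = -900 and p(1) = 1251 have opposite signs, so a root lies in (0, 1); Newton's method refines it to λ ≈ 0.4056. p(24) = 492 and p(25) = -1125 have opposite signs, so a root lies in (24, 25); Newton's method refines it to λ ≈ 24.3099. p(91) = -1719 and p(92) = 4436 have opposite signs, so a root lies in (91, 92); Newton's method refines it to λ ≈ 91.2845. Check (Vieta): the three roots sum to 116, matching tr M = 116.
So the eigenvalues of A^T A are ≈ 0.4056, 24.3099, 91.2845 (all ≥ 0, as they must be for A^T A). The largest is λ_max ≈ 91.2845, hence ||A||_2 = sqrt(λ_max) ≈ 9.5543.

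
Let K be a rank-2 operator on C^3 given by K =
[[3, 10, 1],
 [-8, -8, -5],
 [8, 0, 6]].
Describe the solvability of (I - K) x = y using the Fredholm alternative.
(I - K) is invertible (det(I - K) = 18 ≠ 0), so for every y in C^3 the equation (I - K) x = y has a unique solution.

K has rank 2 and factors as K = U V^T = u1 v1^T + u2 v2^T with u1 = (-3, 1, 2), v1 = (1, -2, 1), u2 = (2, -3, 2), v2 = (3, 2, 2) (multiplying out reproduces the displayed K). The nonzero eigenvalues of U V^T coincide with those of the 2 x 2 matrix G = V^T U = [[v1·u1, v1·u2], [v2·u1, v2·u2]] = [[-3, 10], [-3, 4]], and by the Sylvester determinant identity det(I_3 - U V^T) = det(I_2 - V^T U) = det([[4, -10], [3, -3]]) = (4)(-3) - (-10)(3) = 18. (Direct check: I - K =
[[-2, -10, -1],
 [8, 9, 5],
 [-8, 0, -5]]
has determinant 18.) The finite-dimensional Fredholm alternative says: either (I - K) is invertible, or ker(I - K) ≠ {0} and then range(I - K) = ker((I - K)^*)^⊥, with dim ker(I - K) = dim ker((I - K)^*). Since det(I - K) ≠ 0, 1 is not an eigenvalue of K and ker(I - K) = {0}, so we are in the first case: for every y there is a unique x = (I - K)^(-1) y. (Explicitly, by the Woodbury identity, (I - U V^T)^(-1) = I + U (I_2 - G)^(-1) V^T.)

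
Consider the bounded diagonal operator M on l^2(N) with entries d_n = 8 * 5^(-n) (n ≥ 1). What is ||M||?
||M|| = 8/5 (attained at n = 1)

For M diagonal, ||M|| = sup_n |d_n|. The sequence d_n = 8 * 5^(-n) is positive and strictly decreasing (ratio 5^(-1) < 1), so the supremum is d_1 = 8/5. Hence ||M|| = 8/5.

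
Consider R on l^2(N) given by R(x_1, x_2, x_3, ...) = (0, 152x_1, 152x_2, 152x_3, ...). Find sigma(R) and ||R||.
sigma(R) = closed disk {z in C : |z| ≤ 152}; ||R|| = 152

Note R = 152·U where U is the unit right shift (U x)_k = x_{k-1} (with x_0 := 0); so ||R|| = 152||U|| and sigma(R) = 152·sigma(U). ||R x||^2 = sum_{k≥1} |152x_k|^2 = 23104||x||^2, so ||R|| = 152 and sigma(R) ⊂ {|z| ≤ 152}. For any |lambda| < 152, the equation (R - lambda I) x = 0 forces x_1 = 0, then 152x_k = lambda x_{k+1} ⇒ x = 0, so R has no eigenvalues. But (R - lambda I) is not surjective for |lambda| < 152: solving (R - lambda I) x = e_1 would require x_n proportional to (lambda/152)^(-n), which is not in l^2. So every |lambda| < 152 lies in the residual spectrum. The boundary |lambda| = 152 is in the approximate point spectrum (the spectrum is closed). Hence sigma(R) is the closed disk of radius 152.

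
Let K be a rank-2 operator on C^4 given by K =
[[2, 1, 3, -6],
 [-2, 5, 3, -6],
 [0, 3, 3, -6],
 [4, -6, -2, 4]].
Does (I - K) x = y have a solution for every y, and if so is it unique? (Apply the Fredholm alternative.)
(I - K) is invertible (det(I - K) = 27 ≠ 0), so for every y in C^4 the equation (I - K) x = y has a unique solution.

K has rank 2 and factors as K = U V^T = u1 v1^T + u2 v2^T with u1 = (-3, -3, -3, 2), v1 = (0, -1, -1, 2), u2 = (1, -1, 0, 2), v2 = (2, -2, 0, 0) (multiplying out reproduces the displayed K). The nonzero eigenvalues of U V^T coincide with those of the 2 x 2 matrix G = V^T U = [[v1·u1, v1·u2], [v2·u1, v2·u2]] = [[10, 5], [0, 4]], and by the Sylvester determinant identity det(I_4 - U V^T) = det(I_2 - V^T U) = det([[-9, -5], [0, -3]]) = (-9)(-3) - (-5)(0) = 27. (Direct check: I - K =
[[-1, -1, -3, 6],
 [2, -4, -3, 6],
 [0, -3, -2, 6],
 [-4, 6, 2, -3]]
has determinant 27.) The finite-dimensional Fredholm alternative says: either (I - K) is invertible, or ker(I - K) ≠ {0} and then range(I - K) = ker((I - K)^*)^⊥, with dim ker(I - K) = dim ker((I - K)^*). Since det(I - K) ≠ 0, 1 is not an eigenvalue of K and ker(I - K) = {0}, so we are in the first case: for every y there is a unique x = (I - K)^(-1) y. (Explicitly, by the Woodbury identity, (I - U V^T)^(-1) = I + U (I_2 - G)^(-1) V^T.)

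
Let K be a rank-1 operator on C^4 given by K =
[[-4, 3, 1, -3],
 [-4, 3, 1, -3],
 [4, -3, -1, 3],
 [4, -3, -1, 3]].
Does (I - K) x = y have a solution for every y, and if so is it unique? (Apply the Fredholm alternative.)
(I - K) is singular (det(I - K) = 0, i.e. 1 ∈ sigma(K)). (I - K) x = y is solvable iff y ⊥ ker((I - K)^*) = span{(-4, 3, 1, -3)}, i.e. iff -4y_1 + 3y_2 + y_3 - 3y_4 = 0. When solvable, the solutions are x = y + c·(1, 1, -1, -1), c arbitrary (ker(I - K) = span{(1, 1, -1, -1)}, dimension 1).

K has rank 1, so it is an outer product K = u v^T: every row of K is a multiple of one row vector. Reading off the entries, u = (1, 1, -1, -1) and v = (-4, 3, 1, -3) (row i of K equals u_i·v^T). A rank-one matrix u v^T satisfies K u = u (v·u) and kills the (3)-dimensional subspace v^⊥, so its characteristic polynomial is lambda^3 (lambda - v·u) with v·u = tr K = 1. Hence the eigenvalues of I - K are 1 (multiplicity 3) and 1 - (1) = 0, so det(I - K) = 0. (Direct check: I - K =
[[5, -3, -1, 3],
 [4, -2, -1, 3],
 [-4, 3, 2, -3],
 [-4, 3, 1, -2]]
has determinant 0.) So 1 is an eigenvalue of K and (I - K) is not invertible. The finite-dimensional Fredholm alternative says: either (I - K) is invertible, or ker(I - K) ≠ {0} and then range(I - K) = ker((I - K)^*)^⊥, with dim ker(I - K) = dim ker((I - K)^*). We are in the second case, so we need both kernels. Kernel of I - K: (I - K) u = u - u (v·u) = u - u = 0, so ker(I - K) = span{u} = span{(1, 1, -1, -1)} (it is exactly 1-dimensional because rank(I - K) = 3). Kernel of the adjoint: K is real, so (I - K)^* = I - K^T = I - v u^T, and (I - v u^T) v = v - v (u·v) = 0; hence ker((I - K)^*) = span{v} = span{(-4, 3, 1, -3)}. Therefore (I - K) x = y is solvable iff <y, v> = 0, i.e. iff -4y_1 + 3y_2 + y_3 - 3y_4 = 0. When this holds, K y = u (v·y) = 0, so (I - K) y = y and x = y is a particular solution; the full solution set is the line x = y + c·u = y + c·(1, 1, -1, -1), c ∈ C.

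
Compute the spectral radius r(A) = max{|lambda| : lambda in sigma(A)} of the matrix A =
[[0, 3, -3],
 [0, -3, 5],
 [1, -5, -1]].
r(A) ≈ 5.6383

The eigenvalues of A are the roots of its characteristic polynomial. With M = A (coefficients from the trace, the sum of principal 2x2 minors, and det A):
  p(λ) = det(λ I - M) = λ^3 + 4λ^2 + 31λ - 6.
No integer candidate from the rational root theorem (±divisors of 6) is a root, so the roots are irrational. The cubic discriminant is Δ = -116616 < 0, so there is one real root and a complex-conjugate pair. p(0) = -6 and p(1) = 30 have opposite signs, so a root lies in (0, 1); Newton's method refines it to λ ≈ 0.1887. Dividing out (λ - (0.1887)) leaves approximately λ^2 + 4.1887λ + 31.7906. For λ^2 + 4.1887λ + 31.7906 the discriminant is -109.6167. It is negative, so the remaining roots are the complex-conjugate pair λ ≈ -2.0944 ± 5.2349i. Their product equals the constant term, so |λ|^2 ≈ 31.7906 and |λ| ≈ 5.6383.
Thus the eigenvalues (to 4 decimals) are 0.1887 (modulus 0.1887); -2.0944 ± 5.2349i (modulus 5.6383). The spectral radius is the largest modulus: r(A) ≈ 5.6383. (Cross-check: r(A) ≤ ||A||_2 ≈ 7.6552; equality holds whenever A is normal, though it can also hold for some non-normal A.)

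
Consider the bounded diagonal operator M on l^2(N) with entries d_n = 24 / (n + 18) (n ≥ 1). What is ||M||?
||M|| = 24/19 (attained at n = 1)

For M diagonal, ||M|| = sup_n |d_n| = sup_n 24/(n + 18). This is positive and strictly decreasing in n, so the supremum is attained at n = 1: d_1 = 24/(1 + 18) = 24/19. Hence ||M|| = 24/19.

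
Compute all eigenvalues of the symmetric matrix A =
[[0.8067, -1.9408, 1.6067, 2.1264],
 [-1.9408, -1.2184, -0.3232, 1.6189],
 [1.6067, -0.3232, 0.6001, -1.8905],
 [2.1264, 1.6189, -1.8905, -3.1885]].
sigma(A) ≈ {-6, -1, 1, 3}

A is real symmetric, so its spectrum consists of real eigenvalues. Expanding the characteristic polynomial of the displayed matrix gives
  det(λ I - A) = p(λ) = λ^4 + (3)λ^3 + (-19)λ^2 + (-3)λ + (17.9986).
Solving p(λ) = 0 yields eigenvalues ≈ -6, -1, 1, 3. (A is shown rounded to 4 decimals, so these recover the underlying integer eigenvalues to within that precision.)
Verification: the trace of A = -3 equals the sum of eigenvalues -3, and det(A) ≈ 17.9986 matches the eigenvalue product 18.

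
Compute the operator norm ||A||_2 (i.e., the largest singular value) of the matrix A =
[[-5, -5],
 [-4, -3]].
||A||_2 = sqrt((75 + sqrt(5525))/2) ≈ 8.6409 (= sqrt(largest eigenvalue of A^T A))

||A||_2 = sigma_max(A) = sqrt(lambda_max(A^T A)). Form the symmetric matrix M = A^T A =
[[41, 37],
 [37, 34]].
Its characteristic polynomial (trace, determinant of M give the coefficients) is
  p(λ) = det(λ I - M) = λ^2 - 75λ + 25.
For λ^2 - 75λ + 25 the discriminant is 5525. It is nonnegative but not a perfect square, so the roots are real and irrational: λ = (75 ± sqrt(5525))/2 ≈ 74.6652, 0.3348.
So the eigenvalues of A^T A are ≈ 0.3348, 74.6652 (all ≥ 0, as they must be for A^T A). The largest is λ_max = (75 + sqrt(5525))/2 ≈ 74.6652, hence ||A||_2 = sqrt(λ_max) = sqrt((75 + sqrt(5525))/2) ≈ 8.6409.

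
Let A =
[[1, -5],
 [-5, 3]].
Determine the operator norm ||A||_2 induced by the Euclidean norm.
||A||_2 = sqrt((60 + sqrt(1664))/2) ≈ 7.099 (= sqrt(largest eigenvalue of A^T A))

||A||_2 = sigma_max(A) = sqrt(lambda_max(A^T A)). Form the symmetric matrix M = A^T A =
[[26, -20],
 [-20, 34]].
Its characteristic polynomial (trace, determinant of M give the coefficients) is
  p(λ) = det(λ I - M) = λ^2 - 60λ + 484.
For λ^2 - 60λ + 484 the discriminant is 1664. It is nonnegative but not a perfect square, so the roots are real and irrational: λ = (60 ± sqrt(1664))/2 ≈ 50.3961, 9.6039.
So the eigenvalues of A^T A are ≈ 9.6039, 50.3961 (all ≥ 0, as they must be for A^T A). The largest is λ_max = (60 + sqrt(1664))/2 ≈ 50.3961, hence ||A||_2 = sqrt(λ_max) = sqrt((60 + sqrt(1664))/2) ≈ 7.099.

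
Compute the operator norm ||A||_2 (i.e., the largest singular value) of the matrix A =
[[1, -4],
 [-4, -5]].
||A||_2 = 7 (= sqrt(largest eigenvalue of A^T A))

||A||_2 = sigma_max(A) = sqrt(lambda_max(A^T A)). Form the symmetric matrix M = A^T A =
[[17, 16],
 [16, 41]].
Its characteristic polynomial (trace, determinant of M give the coefficients) is
  p(λ) = det(λ I - M) = λ^2 - 58λ + 441.
For λ^2 - 58λ + 441 the discriminant is 1600. It is a perfect square (40^2), so the roots are rational: λ = (58 ± 40)/2 = 49, 9.
So the eigenvalues of A^T A are ≈ 9, 49 (all ≥ 0, as they must be for A^T A). The largest is λ_max = 49, hence ||A||_2 = sqrt(λ_max) = 7.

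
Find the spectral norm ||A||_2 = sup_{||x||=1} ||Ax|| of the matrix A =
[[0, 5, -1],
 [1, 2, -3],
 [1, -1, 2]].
||A||_2 ≈ 6.1087 (= sqrt(largest eigenvalue of A^T A))

||A||_2 = sigma_max(A) = sqrt(lambda_max(A^T A)). Form the symmetric matrix M = A^T A =
[[2, 1, -1],
 [1, 30, -13],
 [-1, -13, 14]].
Its characteristic polynomial (trace, sum of principal 2x2 minors, determinant of M give the coefficients) is
  p(λ) = det(λ I - M) = λ^3 - 46λ^2 + 337λ - 484.
No integer candidate from the rational root theorem (±divisors of 484) is a root, so the roots are irrational. The cubic discriminant is Δ = 27507008 > 0, so there are three distinct real roots. p(1) = -192 and p(2) = 14 have opposite signs, so a root lies in (1, 2); Newton's method refines it to λ ≈ 1.9168. p(6) = 98 and p(7) = -36 have opposite signs, so a root lies in (6, 7); Newton's method refines it to λ ≈ 6.7664. p(37) = -336 and p(38) = 770 have opposite signs, so a root lies in (37, 38); Newton's method refines it to λ ≈ 37.3168. Check (Vieta): the three roots sum to 46, matching tr M = 46.
So the eigenvalues of A^T A are ≈ 1.9168, 6.7664, 37.3168 (all ≥ 0, as they must be for A^T A). The largest is λ_max ≈ 37.3168, hence ||A||_2 = sqrt(λ_max) ≈ 6.1087.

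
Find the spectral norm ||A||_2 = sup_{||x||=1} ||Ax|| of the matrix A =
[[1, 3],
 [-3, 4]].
||A||_2 = sqrt((35 + sqrt(549))/2) ≈ 5.4051 (= sqrt(largest eigenvalue of A^T A))

||A||_2 = sigma_max(A) = sqrt(lambda_max(A^T A)). Form the symmetric matrix M = A^T A =
[[10, -9],
 [-9, 25]].
Its characteristic polynomial (trace, determinant of M give the coefficients) is
  p(λ) = det(λ I - M) = λ^2 - 35λ + 169.
For λ^2 - 35λ + 169 the discriminant is 549. It is nonnegative but not a perfect square, so the roots are real and irrational: λ = (35 ± sqrt(549))/2 ≈ 29.2154, 5.7846.
So the eigenvalues of A^T A are ≈ 5.7846, 29.2154 (all ≥ 0, as they must be for A^T A). The largest is λ_max = (35 + sqrt(549))/2 ≈ 29.2154, hence ||A||_2 = sqrt(λ_max) = sqrt((35 + sqrt(549))/2) ≈ 5.4051.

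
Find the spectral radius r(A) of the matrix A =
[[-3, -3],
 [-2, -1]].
r(A) = (4 + sqrt(28))/2 ≈ 4.6458

The eigenvalues of A are the roots of its characteristic polynomial. With M = A (coefficients from the trace and determinant):
  p(λ) = det(λ I - M) = λ^2 + 4λ - 3.
For λ^2 + 4λ - 3 the discriminant is 28. It is nonnegative but not a perfect square, so the roots are real and irrational: λ = (-4 ± sqrt(28))/2 ≈ 0.6458, -4.6458.
Thus the eigenvalues (to 4 decimals) are 0.6458 (modulus 0.6458); -4.6458 (modulus 4.6458). The spectral radius is the largest modulus: r(A) = (4 + sqrt(28))/2 ≈ 4.6458. (Cross-check: r(A) ≤ ||A||_2 ≈ 4.7541; equality holds whenever A is normal, though it can also hold for some non-normal A.)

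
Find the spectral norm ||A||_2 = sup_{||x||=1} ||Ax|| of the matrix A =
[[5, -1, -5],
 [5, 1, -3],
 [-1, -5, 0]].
||A||_2 ≈ 9.1387 (= sqrt(largest eigenvalue of A^T A))

||A||_2 = sigma_max(A) = sqrt(lambda_max(A^T A)). Form the symmetric matrix M = A^T A =
[[51, 5, -40],
 [5, 27, 2],
 [-40, 2, 34]].
Its characteristic polynomial (trace, sum of principal 2x2 minors, determinant of M give the coefficients) is
  p(λ) = det(λ I - M) = λ^3 - 112λ^2 + 2400λ - 1764.
No integer candidate from the rational root theorem (±divisors of 1764) is a root, so the roots are irrational. The cubic discriminant is Δ = 15495189840 > 0, so there are three distinct real roots. p(0) = -1764 and p(1) = 525 have opposite signs, so a root lies in (0, 1); Newton's method refines it to λ ≈ 0.7619. p(27) = 1071 and p(28) = -420 have opposite signs, so a root lies in (27, 28); Newton's method refines it to λ ≈ 27.7222. p(83) = -2345 and p(84) = 2268 have opposite signs, so a root lies in (83, 84); Newton's method refines it to λ ≈ 83.5158. Check (Vieta): the three roots sum to 112, matching tr M = 112.
So the eigenvalues of A^T A are ≈ 0.7619, 27.7222, 83.5158 (all ≥ 0, as they must be for A^T A). The largest is λ_max ≈ 83.5158, hence ||A||_2 = sqrt(λ_max) ≈ 9.1387.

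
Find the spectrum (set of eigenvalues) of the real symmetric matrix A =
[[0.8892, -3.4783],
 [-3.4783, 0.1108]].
sigma(A) ≈ {-3, 4}

A is real symmetric, so its spectrum consists of real eigenvalues. Expanding the characteristic polynomial of the displayed matrix gives
  det(λ I - A) = p(λ) = λ^2 + (-1)λ + (-12).
Solving p(λ) = 0 yields eigenvalues ≈ -3, 4. (A is shown rounded to 4 decimals, so these recover the underlying integer eigenvalues to within that precision.)
Verification: the trace of A = 1 equals the sum of eigenvalues 1, and det(A) ≈ -12.0000 matches the eigenvalue product -12.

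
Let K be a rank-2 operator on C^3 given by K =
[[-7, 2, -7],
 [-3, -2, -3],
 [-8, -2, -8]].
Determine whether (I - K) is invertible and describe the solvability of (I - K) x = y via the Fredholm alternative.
(I - K) is invertible (det(I - K) = 48 ≠ 0), so for every y in C^3 the equation (I - K) x = y has a unique solution.

K has rank 2 and factors as K = U V^T = u1 v1^T + u2 v2^T with u1 = (2, 0, 1), v1 = (-2, 2, -2), u2 = (-1, -1, -2), v2 = (3, 2, 3) (multiplying out reproduces the displayed K). The nonzero eigenvalues of U V^T coincide with those of the 2 x 2 matrix G = V^T U = [[v1·u1, v1·u2], [v2·u1, v2·u2]] = [[-6, 4], [9, -11]], and by the Sylvester determinant identity det(I_3 - U V^T) = det(I_2 - V^T U) = det([[7, -4], [-9, 12]]) = (7)(12) - (-4)(-9) = 48. (Direct check: I - K =
[[8, -2, 7],
 [3, 3, 3],
 [8, 2, 9]]
has determinant 48.) The finite-dimensional Fredholm alternative says: either (I - K) is invertible, or ker(I - K) ≠ {0} and then range(I - K) = ker((I - K)^*)^⊥, with dim ker(I - K) = dim ker((I - K)^*). Since det(I - K) ≠ 0, 1 is not an eigenvalue of K and ker(I - K) = {0}, so we are in the first case: for every y there is a unique x = (I - K)^(-1) y. (Explicitly, by the Woodbury identity, (I - U V^T)^(-1) = I + U (I_2 - G)^(-1) V^T.)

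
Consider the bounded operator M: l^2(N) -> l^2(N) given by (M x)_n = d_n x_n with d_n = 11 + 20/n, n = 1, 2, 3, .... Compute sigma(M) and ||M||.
sigma(M) = {11 + 20/n : n ≥ 1} ∪ {11}; ||M|| = 31

A bounded diagonal operator on l^2 with diagonal entries d_n has spectrum equal to the closure of {d_n : n ≥ 1}: every d_n is an eigenvalue (with eigenvector e_n), so {d_n} ⊂ sigma(M); the spectrum is closed, so its closure is too; and for lambda not in the closure, (M - lambda I) has bounded inverse (the diagonal entries 1/(d_n - lambda) are bounded). For our sequence d_n = 11 + 20/n, n = 1, 2, 3, ...:
  - {d_n} = {11 + 20/n : n ≥ 1}; the only limit point is 11
  - closure = {11 + 20/n : n ≥ 1} ∪ {11}
For the norm: a diagonal operator has ||M|| = sup_n |d_n|. Here d_n = 11 + 20/n is positive and decreasing, so sup_n |d_n| = d_1 = 11 + 20 = 31. So ||M|| = 31.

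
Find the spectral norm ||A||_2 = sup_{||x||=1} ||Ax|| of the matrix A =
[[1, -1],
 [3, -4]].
||A||_2 = sqrt((27 + sqrt(725))/2) ≈ 5.1926 (= sqrt(largest eigenvalue of A^T A))

||A||_2 = sigma_max(A) = sqrt(lambda_max(A^T A)). Form the symmetric matrix M = A^T A =
[[10, -13],
 [-13, 17]].
Its characteristic polynomial (trace, determinant of M give the coefficients) is
  p(λ) = det(λ I - M) = λ^2 - 27λ + 1.
For λ^2 - 27λ + 1 the discriminant is 725. It is nonnegative but not a perfect square, so the roots are real and irrational: λ = (27 ± sqrt(725))/2 ≈ 26.9629, 0.0371.
So the eigenvalues of A^T A are ≈ 0.0371, 26.9629 (all ≥ 0, as they must be for A^T A). The largest is λ_max = (27 + sqrt(725))/2 ≈ 26.9629, hence ||A||_2 = sqrt(λ_max) = sqrt((27 + sqrt(725))/2) ≈ 5.1926.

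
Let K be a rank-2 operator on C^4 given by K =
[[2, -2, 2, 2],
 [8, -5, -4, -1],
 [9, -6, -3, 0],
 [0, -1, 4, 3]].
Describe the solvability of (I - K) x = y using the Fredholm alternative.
(I - K) is invertible (det(I - K) = -42 ≠ 0), so for every y in C^4 the equation (I - K) x = y has a unique solution.

K has rank 2 and factors as K = U V^T = u1 v1^T + u2 v2^T with u1 = (0, 3, 3, -1), v1 = (3, -2, -1, 0), u2 = (2, -1, 0, 3), v2 = (1, -1, 1, 1) (multiplying out reproduces the displayed K). The nonzero eigenvalues of U V^T coincide with those of the 2 x 2 matrix G = V^T U = [[v1·u1, v1·u2], [v2·u1, v2·u2]] = [[-9, 8], [-1, 6]], and by the Sylvester determinant identity det(I_4 - U V^T) = det(I_2 - V^T U) = det([[10, -8], [1, -5]]) = (10)(-5) - (-8)(1) = -42. (Direct check: I - K =
[[-1, 2, -2, -2],
 [-8, 6, 4, 1],
 [-9, 6, 4, 0],
 [0, 1, -4, -2]]
has determinant -42.) The finite-dimensional Fredholm alternative says: either (I - K) is invertible, or ker(I - K) ≠ {0} and then range(I - K) = ker((I - K)^*)^⊥, with dim ker(I - K) = dim ker((I - K)^*). Since det(I - K) ≠ 0, 1 is not an eigenvalue of K and ker(I - K) = {0}, so we are in the first case: for every y there is a unique x = (I - K)^(-1) y. (Explicitly, by the Woodbury identity, (I - U V^T)^(-1) = I + U (I_2 - G)^(-1) V^T.)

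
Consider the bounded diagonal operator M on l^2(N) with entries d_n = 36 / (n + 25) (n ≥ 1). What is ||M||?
||M|| = 18/13 (attained at n = 1)

For M diagonal, ||M|| = sup_n |d_n| = sup_n 36/(n + 25). This is positive and strictly decreasing in n, so the supremum is attained at n = 1: d_1 = 36/(1 + 25) = 18/13. Hence ||M|| = 18/13.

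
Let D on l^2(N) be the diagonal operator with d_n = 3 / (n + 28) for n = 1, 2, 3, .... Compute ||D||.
||D|| = 3/29 (attained at n = 1)

For D diagonal, ||D|| = sup_n |d_n| = sup_n 3/(n + 28). This is positive and strictly decreasing in n, so the supremum is attained at n = 1: d_1 = 3/(1 + 28) = 3/29. Hence ||D|| = 3/29.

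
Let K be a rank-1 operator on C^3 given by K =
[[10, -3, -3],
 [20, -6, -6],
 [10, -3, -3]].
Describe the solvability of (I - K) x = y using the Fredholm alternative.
(I - K) is singular (det(I - K) = 0, i.e. 1 ∈ sigma(K)). (I - K) x = y is solvable iff y ⊥ ker((I - K)^*) = span{(10, -3, -3)}, i.e. iff 10y_1 - 3y_2 - 3y_3 = 0. When solvable, the solutions are x = y + c·(1, 2, 1), c arbitrary (ker(I - K) = span{(1, 2, 1)}, dimension 1).

K has rank 1, so it is an outer product K = u v^T: every row of K is a multiple of one row vector. Reading off the entries, u = (1, 2, 1) and v = (10, -3, -3) (row i of K equals u_i·v^T). A rank-one matrix u v^T satisfies K u = u (v·u) and kills the (2)-dimensional subspace v^⊥, so its characteristic polynomial is lambda^2 (lambda - v·u) with v·u = tr K = 1. Hence the eigenvalues of I - K are 1 (multiplicity 2) and 1 - (1) = 0, so det(I - K) = 0. (Direct check: I - K =
[[-9, 3, 3],
 [-20, 7, 6],
 [-10, 3, 4]]
has determinant 0.) So 1 is an eigenvalue of K and (I - K) is not invertible. The finite-dimensional Fredholm alternative says: either (I - K) is invertible, or ker(I - K) ≠ {0} and then range(I - K) = ker((I - K)^*)^⊥, with dim ker(I - K) = dim ker((I - K)^*). We are in the second case, so we need both kernels. Kernel of I - K: (I - K) u = u - u (v·u) = u - u = 0, so ker(I - K) = span{u} = span{(1, 2, 1)} (it is exactly 1-dimensional because rank(I - K) = 2). Kernel of the adjoint: K is real, so (I - K)^* = I - K^T = I - v u^T, and (I - v u^T) v = v - v (u·v) = 0; hence ker((I - K)^*) = span{v} = span{(10, -3, -3)}. Therefore (I - K) x = y is solvable iff <y, v> = 0, i.e. iff 10y_1 - 3y_2 - 3y_3 = 0. When this holds, K y = u (v·y) = 0, so (I - K) y = y and x = y is a particular solution; the full solution set is the line x = y + c·u = y + c·(1, 2, 1), c ∈ C.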